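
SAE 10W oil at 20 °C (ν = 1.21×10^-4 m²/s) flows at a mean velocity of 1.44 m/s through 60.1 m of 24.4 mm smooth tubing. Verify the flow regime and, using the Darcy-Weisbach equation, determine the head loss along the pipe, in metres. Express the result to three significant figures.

Re = VD/ν = 1.44·0.02440/1.21×10^-4 = 290 → laminar (Re < 2300)
f = 64/Re = 0.2204
h_f = f(L/D)V²/(2g) = 0.2204·(60.1/0.02440)·1.44²/(2·9.81) = 57.38 m

h_f ≈ 57.4 m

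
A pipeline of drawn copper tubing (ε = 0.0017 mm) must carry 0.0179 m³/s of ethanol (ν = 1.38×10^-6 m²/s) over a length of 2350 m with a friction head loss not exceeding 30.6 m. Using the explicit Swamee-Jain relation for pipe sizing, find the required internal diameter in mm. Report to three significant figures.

D ≈ 130 mm

Swamee-Jain (Type III): D = 0.66·[ε^1.25·(LQ²/(gh_f))^4.75 + ν·Q^9.4·(L/(gh_f))^5.2]^0.04
LQ²/(gh_f) = 0.002508; L/(gh_f) = 7.828
Term 1 = ε^1.25·(…)^4.75 = 2.72×10^-20; Term 2 = ν·Q^9.4·(…)^5.2 = 2.31×10^-18
D = 0.66·(2.72×10^-20 + 2.31×10^-18)^0.04 = 0.1301 m = 130 mm
Check: V = 1.35 m/s, Re = 1.27×10^5, f = 0.01710, h_f = 28.5 m ≈ 30.6 m ✓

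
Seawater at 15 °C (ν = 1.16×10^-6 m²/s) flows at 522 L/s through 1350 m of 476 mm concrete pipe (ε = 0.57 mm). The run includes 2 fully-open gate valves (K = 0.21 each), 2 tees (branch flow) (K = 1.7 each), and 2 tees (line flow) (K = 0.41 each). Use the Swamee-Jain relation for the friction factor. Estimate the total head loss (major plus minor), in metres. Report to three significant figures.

H_L ≈ 27.9 m

V = 4Q/(πD²) = 2.933 m/s; V²/2g = 0.4386 m
Re = 1.20×10^6, ε/D = 0.00120 → f = 0.02083 (Swamee-Jain)
Major: h_f = f(L/D)·V²/2g = 0.02083·2836·0.4386 = 25.90 m
Minor: ΣK = 4.64; h_m = ΣK·V²/2g = 2.035 m
Total H_L = 25.90 + 2.035 = 27.94 m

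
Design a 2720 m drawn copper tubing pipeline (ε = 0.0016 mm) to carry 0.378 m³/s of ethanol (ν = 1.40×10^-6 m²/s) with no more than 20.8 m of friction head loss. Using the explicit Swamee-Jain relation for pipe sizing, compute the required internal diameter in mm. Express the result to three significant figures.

Swamee-Jain (Type III): D = 0.66·[ε^1.25·(LQ²/(gh_f))^4.75 + ν·Q^9.4·(L/(gh_f))^5.2]^0.04
LQ²/(gh_f) = 1.905; L/(gh_f) = 13.33
Term 1 = ε^1.25·(…)^4.75 = 1.21×10^-6; Term 2 = ν·Q^9.4·(…)^5.2 = 1.06×10^-4
D = 0.66·(1.21×10^-6 + 1.06×10^-4)^0.04 = 0.4578 m = 458 mm
Check: V = 2.30 m/s, Re = 7.51×10^5, f = 0.01226, h_f = 19.6 m ≈ 20.8 m ✓

D ≈ 458 mm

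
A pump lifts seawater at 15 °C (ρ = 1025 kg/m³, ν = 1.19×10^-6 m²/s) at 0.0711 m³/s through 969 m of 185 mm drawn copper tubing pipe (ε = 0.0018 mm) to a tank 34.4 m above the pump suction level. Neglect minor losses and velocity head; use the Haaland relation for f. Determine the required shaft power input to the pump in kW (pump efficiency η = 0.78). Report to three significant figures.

P_shaft ≈ 54.9 kW

V = 4Q/(πD²) = 2.645 m/s; Re = 4.11×10^5; ε/D = 9.73×10^-6; f = 0.01363
h_f = f(L/D)V²/2g = 25.45 m
Total head H = z + h_f = 34.4 + 25.45 = 59.85 m
P_hyd = ρgQH = 1025·9.81·0.0711·59.85 = 42.79 kW
P_shaft = P_hyd/η = 42.79/0.78 = 54.86 kW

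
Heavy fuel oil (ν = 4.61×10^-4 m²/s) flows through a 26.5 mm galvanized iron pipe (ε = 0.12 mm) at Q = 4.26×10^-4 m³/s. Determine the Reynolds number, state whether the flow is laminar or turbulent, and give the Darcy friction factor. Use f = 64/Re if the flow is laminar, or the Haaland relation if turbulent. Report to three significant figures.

V = 4Q/(πD²) = 0.7724 m/s
Re = VD/ν = 0.7724·0.0265/4.61×10^-4 = 44.4
Re < 2300 → laminar → f = 64/Re = 1.441

Re ≈ 44.4; laminar; f = 64/Re ≈ 1.44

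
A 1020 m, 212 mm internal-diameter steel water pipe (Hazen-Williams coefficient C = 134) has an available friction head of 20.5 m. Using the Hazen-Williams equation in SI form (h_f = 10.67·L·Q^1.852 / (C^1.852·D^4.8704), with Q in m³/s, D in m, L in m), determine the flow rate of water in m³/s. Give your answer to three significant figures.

Q ≈ 0.0766 m³/s

Rearranging: Q = [h_f·C^1.852·D^4.8704 / (10.67·L)]^(1/1.852)
Q = [20.5·134^1.852·0.212^4.8704 / (10.67·1020)]^0.540 = 0.07658 m³/s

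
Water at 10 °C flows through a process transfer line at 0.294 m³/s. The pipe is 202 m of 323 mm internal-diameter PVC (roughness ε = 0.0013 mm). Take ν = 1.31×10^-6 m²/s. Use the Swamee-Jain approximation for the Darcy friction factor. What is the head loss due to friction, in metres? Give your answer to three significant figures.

h_f ≈ 4.90 m

V = 4Q/(πD²) = 4·0.294/(π·0.323²) = 3.588 m/s
Re = VD/ν = 3.588·0.323/1.31×10^-6 = 8.85×10^5 → turbulent
ε/D = 0.0013/323 = 4.02×10^-6
Swamee-Jain: f = 0.01194
h_f = f(L/D)V²/(2g) = 0.01194·(202/0.323)·3.588²/(2·9.81) = 4.901 m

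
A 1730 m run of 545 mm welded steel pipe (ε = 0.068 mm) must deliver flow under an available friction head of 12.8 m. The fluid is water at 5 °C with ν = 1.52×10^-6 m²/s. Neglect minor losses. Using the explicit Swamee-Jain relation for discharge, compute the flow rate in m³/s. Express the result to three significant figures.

Swamee-Jain (Type II): Q = -0.965·√(gD⁵h_f/L)·ln[ε/(3.7D) + √(3.17ν²L/(gD³h_f))]
√(gD⁵h_f/L) = √(9.81·0.545⁵·12.8/1730) = 0.05908
ε/(3.7D) = 3.37×10^-5; √(3.17ν²L/(gD³h_f)) = 2.50×10^-5
Q = -0.965·0.05908·ln(5.869×10^-5) = 0.5554 m³/s
Check: V = 2.38 m/s, Re = 8.54×10^5, f = 0.01403, h_f = 12.9 m ≈ 12.8 m ✓

Q ≈ 0.555 m³/s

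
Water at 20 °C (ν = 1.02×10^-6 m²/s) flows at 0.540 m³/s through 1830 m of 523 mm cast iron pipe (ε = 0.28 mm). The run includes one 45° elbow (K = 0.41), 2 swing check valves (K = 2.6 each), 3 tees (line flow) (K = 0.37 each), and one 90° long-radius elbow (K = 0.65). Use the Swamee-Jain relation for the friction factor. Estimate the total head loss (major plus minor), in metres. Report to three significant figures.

H_L ≈ 22.0 m

V = 4Q/(πD²) = 2.514 m/s; V²/2g = 0.3220 m
Re = 1.29×10^6, ε/D = 5.35×10^-4 → f = 0.01742 (Swamee-Jain)
Major: h_f = f(L/D)·V²/2g = 0.01742·3499·0.3220 = 19.63 m
Minor: ΣK = 7.37; h_m = ΣK·V²/2g = 2.373 m
Total H_L = 19.63 + 2.373 = 22.00 m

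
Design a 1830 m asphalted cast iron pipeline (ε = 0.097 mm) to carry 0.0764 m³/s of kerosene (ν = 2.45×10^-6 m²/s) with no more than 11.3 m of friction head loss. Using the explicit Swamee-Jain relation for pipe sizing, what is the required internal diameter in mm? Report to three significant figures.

D ≈ 275 mm

Swamee-Jain (Type III): D = 0.66·[ε^1.25·(LQ²/(gh_f))^4.75 + ν·Q^9.4·(L/(gh_f))^5.2]^0.04
LQ²/(gh_f) = 0.09636; L/(gh_f) = 16.51
Term 1 = ε^1.25·(…)^4.75 = 1.44×10^-10; Term 2 = ν·Q^9.4·(…)^5.2 = 1.67×10^-10
D = 0.66·(1.44×10^-10 + 1.67×10^-10)^0.04 = 0.2749 m = 275 mm
Check: V = 1.29 m/s, Re = 1.44×10^5, f = 0.01880, h_f = 10.6 m ≈ 11.3 m ✓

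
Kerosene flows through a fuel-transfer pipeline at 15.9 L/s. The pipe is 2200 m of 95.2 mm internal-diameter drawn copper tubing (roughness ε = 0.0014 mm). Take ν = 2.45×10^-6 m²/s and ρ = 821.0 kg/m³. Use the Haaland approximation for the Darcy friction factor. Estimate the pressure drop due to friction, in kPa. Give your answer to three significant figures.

V = 4Q/(πD²) = 4·0.0159/(π·0.0952²) = 2.234 m/s
Re = VD/ν = 2.234·0.0952/2.45×10^-6 = 8.68×10^4 → turbulent
ε/D = 0.0014/95.2 = 1.47×10^-5
Haaland: f = 0.01841
h_f = f(L/D)V²/(2g) = 0.01841·(2200/0.0952)·2.234²/(2·9.81) = 108.2 m
Δp = ρg·h_f = 821.0·9.81·108.2 = 871.5 kPa

Δp ≈ 872 kPa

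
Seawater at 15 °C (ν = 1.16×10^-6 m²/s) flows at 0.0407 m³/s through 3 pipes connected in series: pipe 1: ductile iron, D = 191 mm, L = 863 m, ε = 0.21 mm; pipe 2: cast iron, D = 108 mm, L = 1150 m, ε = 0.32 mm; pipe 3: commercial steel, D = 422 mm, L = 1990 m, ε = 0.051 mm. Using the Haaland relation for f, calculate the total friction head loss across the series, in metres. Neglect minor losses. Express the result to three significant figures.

H ≈ 293 m

Pipe 1: V = 1.420 m/s, Re = 2.34×10^5, ε/D = 0.00110, f = 0.02114, h_1 = f(L/D)V²/2g = 9.825 m
Pipe 2: V = 4.443 m/s, Re = 4.14×10^5, ε/D = 0.00296, f = 0.02642, h_2 = f(L/D)V²/2g = 283.1 m
Pipe 3: V = 0.2910 m/s, Re = 1.06×10^5, ε/D = 1.21×10^-4, f = 0.01817, h_3 = f(L/D)V²/2g = 0.3699 m
Series → Q common, losses add: H = Σh = 293.3 m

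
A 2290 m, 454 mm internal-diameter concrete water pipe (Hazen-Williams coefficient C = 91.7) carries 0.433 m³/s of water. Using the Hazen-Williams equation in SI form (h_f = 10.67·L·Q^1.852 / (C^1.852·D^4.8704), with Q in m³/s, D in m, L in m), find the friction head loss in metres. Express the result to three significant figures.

h_f = 10.67·2290·0.433^1.852 / (91.7^1.852·0.454^4.8704) = 56.33 m

h_f ≈ 56.3 m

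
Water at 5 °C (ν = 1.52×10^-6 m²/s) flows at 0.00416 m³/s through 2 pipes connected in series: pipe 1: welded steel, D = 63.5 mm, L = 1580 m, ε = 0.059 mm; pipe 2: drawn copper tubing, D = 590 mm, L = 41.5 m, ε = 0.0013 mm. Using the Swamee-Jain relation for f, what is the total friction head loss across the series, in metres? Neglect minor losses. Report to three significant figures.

Pipe 1: V = 1.314 m/s, Re = 5.49×10^4, ε/D = 9.29×10^-4, f = 0.02367, h_1 = f(L/D)V²/2g = 51.80 m
Pipe 2: V = 0.01522 m/s, Re = 5910, ε/D = 2.20×10^-6, f = 0.03600, h_2 = f(L/D)V²/2g = 2.988×10^-5 m
Series → Q common, losses add: H = Σh = 51.80 m

H ≈ 51.8 m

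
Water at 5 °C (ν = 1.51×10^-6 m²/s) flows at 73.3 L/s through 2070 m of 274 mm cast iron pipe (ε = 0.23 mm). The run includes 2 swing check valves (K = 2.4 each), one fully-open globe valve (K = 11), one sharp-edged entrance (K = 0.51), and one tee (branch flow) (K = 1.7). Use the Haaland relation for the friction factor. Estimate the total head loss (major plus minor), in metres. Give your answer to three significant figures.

V = 4Q/(πD²) = 1.243 m/s; V²/2g = 0.07876 m
Re = 2.26×10^5, ε/D = 8.39×10^-4 → f = 0.02010 (Haaland)
Major: h_f = f(L/D)·V²/2g = 0.02010·7555·0.07876 = 11.96 m
Minor: ΣK = 18.0; h_m = ΣK·V²/2g = 1.419 m
Total H_L = 11.96 + 1.419 = 13.38 m

H_L ≈ 13.4 m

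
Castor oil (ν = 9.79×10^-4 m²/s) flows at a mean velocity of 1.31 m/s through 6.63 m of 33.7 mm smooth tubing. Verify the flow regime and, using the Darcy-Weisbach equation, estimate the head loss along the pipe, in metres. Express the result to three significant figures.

Re = VD/ν = 1.31·0.03370/9.79×10^-4 = 45.1 → laminar (Re < 2300)
f = 64/Re = 1.419
h_f = f(L/D)V²/(2g) = 1.419·(6.63/0.03370)·1.31²/(2·9.81) = 24.42 m

h_f ≈ 24.4 m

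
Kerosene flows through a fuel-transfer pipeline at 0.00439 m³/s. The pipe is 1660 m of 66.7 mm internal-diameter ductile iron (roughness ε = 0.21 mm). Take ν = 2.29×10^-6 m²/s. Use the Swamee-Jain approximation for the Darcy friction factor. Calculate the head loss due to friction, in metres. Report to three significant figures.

h_f ≈ 60.1 m

V = 4Q/(πD²) = 4·0.00439/(π·0.0667²) = 1.256 m/s
Re = VD/ν = 1.256·0.0667/2.29×10^-6 = 3.66×10^4 → turbulent
ε/D = 0.21/66.7 = 0.00315
Swamee-Jain: f = 0.03001
h_f = f(L/D)V²/(2g) = 0.03001·(1660/0.0667)·1.256²/(2·9.81) = 60.09 m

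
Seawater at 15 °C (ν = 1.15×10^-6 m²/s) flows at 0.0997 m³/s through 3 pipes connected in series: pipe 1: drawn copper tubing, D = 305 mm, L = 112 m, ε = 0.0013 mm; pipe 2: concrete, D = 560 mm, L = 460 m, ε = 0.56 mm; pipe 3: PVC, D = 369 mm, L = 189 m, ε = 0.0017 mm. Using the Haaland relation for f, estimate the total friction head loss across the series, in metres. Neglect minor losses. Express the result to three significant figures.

H ≈ 0.954 m

Pipe 1: V = 1.365 m/s, Re = 3.62×10^5, ε/D = 4.26×10^-6, f = 0.01389, h_1 = f(L/D)V²/2g = 0.4841 m
Pipe 2: V = 0.4048 m/s, Re = 1.97×10^5, ε/D = 0.00100, f = 0.02093, h_2 = f(L/D)V²/2g = 0.1436 m
Pipe 3: V = 0.9323 m/s, Re = 2.99×10^5, ε/D = 4.61×10^-6, f = 0.01439, h_3 = f(L/D)V²/2g = 0.3264 m
Series → Q common, losses add: H = Σh = 0.9541 m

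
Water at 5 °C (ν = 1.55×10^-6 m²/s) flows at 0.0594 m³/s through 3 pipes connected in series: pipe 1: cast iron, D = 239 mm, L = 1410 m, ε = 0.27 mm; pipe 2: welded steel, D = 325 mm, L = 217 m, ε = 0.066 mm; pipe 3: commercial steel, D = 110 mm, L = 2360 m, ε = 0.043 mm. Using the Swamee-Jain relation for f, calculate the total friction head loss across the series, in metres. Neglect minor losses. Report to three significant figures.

Pipe 1: V = 1.324 m/s, Re = 2.04×10^5, ε/D = 0.00113, f = 0.02166, h_1 = f(L/D)V²/2g = 11.42 m
Pipe 2: V = 0.7160 m/s, Re = 1.50×10^5, ε/D = 2.03×10^-4, f = 0.01785, h_2 = f(L/D)V²/2g = 0.3114 m
Pipe 3: V = 6.250 m/s, Re = 4.44×10^5, ε/D = 3.91×10^-4, f = 0.01718, h_3 = f(L/D)V²/2g = 733.9 m
Series → Q common, losses add: H = Σh = 745.6 m

H ≈ 746 m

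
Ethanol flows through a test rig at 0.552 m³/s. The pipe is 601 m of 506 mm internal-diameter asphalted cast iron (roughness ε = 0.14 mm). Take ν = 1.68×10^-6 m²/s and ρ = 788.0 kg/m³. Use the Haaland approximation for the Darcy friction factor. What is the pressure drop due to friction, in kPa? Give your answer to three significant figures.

V = 4Q/(πD²) = 4·0.552/(π·0.506²) = 2.745 m/s
Re = VD/ν = 2.745·0.506/1.68×10^-6 = 8.27×10^5 → turbulent
ε/D = 0.14/506 = 2.77×10^-4
Haaland: f = 0.01551
h_f = f(L/D)V²/(2g) = 0.01551·(601/0.506)·2.745²/(2·9.81) = 7.077 m
Δp = ρg·h_f = 788.0·9.81·7.077 = 54.70 kPa

Δp ≈ 54.7 kPa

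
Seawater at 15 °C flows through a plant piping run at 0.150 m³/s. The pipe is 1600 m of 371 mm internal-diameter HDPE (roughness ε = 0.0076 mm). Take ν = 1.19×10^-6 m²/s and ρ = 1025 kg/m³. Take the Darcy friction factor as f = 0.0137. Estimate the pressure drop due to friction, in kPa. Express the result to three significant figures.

V = 4Q/(πD²) = 4·0.150/(π·0.371²) = 1.388 m/s
h_f = f(L/D)V²/(2g) = 0.01370·(1600/0.371)·1.388²/(2·9.81) = 5.798 m
Δp = ρg·h_f = 1025·9.81·5.798 = 58.30 kPa

Δp ≈ 58.3 kPa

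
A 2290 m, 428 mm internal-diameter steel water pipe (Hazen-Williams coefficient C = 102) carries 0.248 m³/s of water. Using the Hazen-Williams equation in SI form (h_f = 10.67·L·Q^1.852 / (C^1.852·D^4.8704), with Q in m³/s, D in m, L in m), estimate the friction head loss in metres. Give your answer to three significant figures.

h_f ≈ 22.0 m

h_f = 10.67·2290·0.248^1.852 / (102^1.852·0.428^4.8704) = 21.96 m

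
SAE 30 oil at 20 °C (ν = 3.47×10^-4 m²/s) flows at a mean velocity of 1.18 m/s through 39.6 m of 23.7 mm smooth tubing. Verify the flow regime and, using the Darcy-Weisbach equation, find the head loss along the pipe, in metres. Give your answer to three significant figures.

h_f ≈ 94.2 m

Re = VD/ν = 1.18·0.02370/3.47×10^-4 = 80.6 → laminar (Re < 2300)
f = 64/Re = 0.7941
h_f = f(L/D)V²/(2g) = 0.7941·(39.6/0.02370)·1.18²/(2·9.81) = 94.17 m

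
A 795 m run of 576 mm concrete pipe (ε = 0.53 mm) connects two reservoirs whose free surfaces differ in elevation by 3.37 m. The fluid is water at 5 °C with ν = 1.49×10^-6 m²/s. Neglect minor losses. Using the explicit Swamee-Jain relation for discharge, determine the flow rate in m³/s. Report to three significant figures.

Q ≈ 0.406 m³/s

Swamee-Jain (Type II): Q = -0.965·√(gD⁵h_f/L)·ln[ε/(3.7D) + √(3.17ν²L/(gD³h_f))]
√(gD⁵h_f/L) = √(9.81·0.576⁵·3.37/795) = 0.05135
ε/(3.7D) = 2.49×10^-4; √(3.17ν²L/(gD³h_f)) = 2.98×10^-5
Q = -0.965·0.05135·ln(2.784×10^-4) = 0.4056 m³/s
Check: V = 1.56 m/s, Re = 6.02×10^5, f = 0.01989, h_f = 3.39 m ≈ 3.37 m ✓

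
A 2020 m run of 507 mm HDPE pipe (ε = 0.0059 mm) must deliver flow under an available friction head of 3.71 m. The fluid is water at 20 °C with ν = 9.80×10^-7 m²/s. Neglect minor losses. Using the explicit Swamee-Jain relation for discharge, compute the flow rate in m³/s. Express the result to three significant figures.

Swamee-Jain (Type II): Q = -0.965·√(gD⁵h_f/L)·ln[ε/(3.7D) + √(3.17ν²L/(gD³h_f))]
√(gD⁵h_f/L) = √(9.81·0.507⁵·3.71/2020) = 0.02457
ε/(3.7D) = 3.15×10^-6; √(3.17ν²L/(gD³h_f)) = 3.60×10^-5
Q = -0.965·0.02457·ln(3.915×10^-5) = 0.2406 m³/s
Check: V = 1.19 m/s, Re = 6.17×10^5, f = 0.01283, h_f = 3.70 m ≈ 3.71 m ✓

Q ≈ 0.241 m³/s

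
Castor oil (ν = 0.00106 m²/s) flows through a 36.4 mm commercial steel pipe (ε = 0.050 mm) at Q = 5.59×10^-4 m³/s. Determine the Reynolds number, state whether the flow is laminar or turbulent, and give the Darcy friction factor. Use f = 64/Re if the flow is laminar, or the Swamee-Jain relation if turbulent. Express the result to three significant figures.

Re ≈ 18.4; laminar; f = 64/Re ≈ 3.47

V = 4Q/(πD²) = 0.5372 m/s
Re = VD/ν = 0.5372·0.0364/0.00106 = 18.4
Re < 2300 → laminar → f = 64/Re = 3.469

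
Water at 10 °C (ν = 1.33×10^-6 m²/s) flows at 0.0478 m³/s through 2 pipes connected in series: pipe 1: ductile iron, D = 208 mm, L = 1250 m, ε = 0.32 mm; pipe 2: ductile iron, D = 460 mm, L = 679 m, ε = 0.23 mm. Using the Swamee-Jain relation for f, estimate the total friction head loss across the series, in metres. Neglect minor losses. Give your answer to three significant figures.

Pipe 1: V = 1.407 m/s, Re = 2.20×10^5, ε/D = 0.00154, f = 0.02300, h_1 = f(L/D)V²/2g = 13.94 m
Pipe 2: V = 0.2876 m/s, Re = 9.95×10^4, ε/D = 5.00×10^-4, f = 0.02043, h_2 = f(L/D)V²/2g = 0.1271 m
Series → Q common, losses add: H = Σh = 14.07 m

H ≈ 14.1 m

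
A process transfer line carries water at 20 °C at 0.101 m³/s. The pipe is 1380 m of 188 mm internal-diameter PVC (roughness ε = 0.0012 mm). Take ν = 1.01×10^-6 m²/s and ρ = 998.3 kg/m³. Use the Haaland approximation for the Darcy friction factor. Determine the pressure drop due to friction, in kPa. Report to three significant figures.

Δp ≈ 605 kPa

V = 4Q/(πD²) = 4·0.101/(π·0.188²) = 3.638 m/s
Re = VD/ν = 3.638·0.188/1.01×10^-6 = 6.77×10^5 → turbulent
ε/D = 0.0012/188 = 6.38×10^-6
Haaland: f = 0.01247
h_f = f(L/D)V²/(2g) = 0.01247·(1380/0.188)·3.638²/(2·9.81) = 61.76 m
Δp = ρg·h_f = 998.3·9.81·61.76 = 604.8 kPa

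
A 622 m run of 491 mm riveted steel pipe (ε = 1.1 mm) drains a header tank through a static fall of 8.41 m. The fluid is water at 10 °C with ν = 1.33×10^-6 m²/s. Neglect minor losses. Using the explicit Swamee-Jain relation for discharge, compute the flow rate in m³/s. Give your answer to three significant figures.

Q ≈ 0.438 m³/s

Swamee-Jain (Type II): Q = -0.965·√(gD⁵h_f/L)·ln[ε/(3.7D) + √(3.17ν²L/(gD³h_f))]
√(gD⁵h_f/L) = √(9.81·0.491⁵·8.41/622) = 0.06152
ε/(3.7D) = 6.05×10^-4; √(3.17ν²L/(gD³h_f)) = 1.89×10^-5
Q = -0.965·0.06152·ln(6.244×10^-4) = 0.4381 m³/s
Check: V = 2.31 m/s, Re = 8.54×10^5, f = 0.02442, h_f = 8.44 m ≈ 8.41 m ✓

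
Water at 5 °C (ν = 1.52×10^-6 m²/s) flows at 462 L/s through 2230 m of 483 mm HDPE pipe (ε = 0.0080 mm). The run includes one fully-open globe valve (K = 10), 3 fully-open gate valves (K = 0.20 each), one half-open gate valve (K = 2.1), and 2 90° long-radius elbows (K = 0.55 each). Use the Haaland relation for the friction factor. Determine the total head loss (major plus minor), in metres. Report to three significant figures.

V = 4Q/(πD²) = 2.521 m/s; V²/2g = 0.3241 m
Re = 8.01×10^5, ε/D = 1.66×10^-5 → f = 0.01230 (Haaland)
Major: h_f = f(L/D)·V²/2g = 0.01230·4617·0.3241 = 18.40 m
Minor: ΣK = 13.8; h_m = ΣK·V²/2g = 4.472 m
Total H_L = 18.40 + 4.472 = 22.87 m

H_L ≈ 22.9 m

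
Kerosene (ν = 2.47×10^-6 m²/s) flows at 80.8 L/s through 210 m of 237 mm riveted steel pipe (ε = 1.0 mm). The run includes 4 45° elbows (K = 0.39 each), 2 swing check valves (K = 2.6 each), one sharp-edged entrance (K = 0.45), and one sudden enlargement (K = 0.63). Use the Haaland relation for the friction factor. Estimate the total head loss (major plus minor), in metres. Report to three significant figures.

H_L ≈ 5.81 m

V = 4Q/(πD²) = 1.832 m/s; V²/2g = 0.1710 m
Re = 1.76×10^5, ε/D = 0.00422 → f = 0.02947 (Haaland)
Major: h_f = f(L/D)·V²/2g = 0.02947·886.1·0.1710 = 4.465 m
Minor: ΣK = 7.84; h_m = ΣK·V²/2g = 1.340 m
Total H_L = 4.465 + 1.340 = 5.805 m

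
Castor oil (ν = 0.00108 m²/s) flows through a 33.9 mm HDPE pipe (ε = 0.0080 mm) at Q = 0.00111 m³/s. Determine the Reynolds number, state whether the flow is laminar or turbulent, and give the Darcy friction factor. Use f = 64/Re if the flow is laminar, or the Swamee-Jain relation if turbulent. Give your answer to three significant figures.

Re ≈ 38.6; laminar; f = 64/Re ≈ 1.66

V = 4Q/(πD²) = 1.230 m/s
Re = VD/ν = 1.230·0.0339/0.00108 = 38.6
Re < 2300 → laminar → f = 64/Re = 1.658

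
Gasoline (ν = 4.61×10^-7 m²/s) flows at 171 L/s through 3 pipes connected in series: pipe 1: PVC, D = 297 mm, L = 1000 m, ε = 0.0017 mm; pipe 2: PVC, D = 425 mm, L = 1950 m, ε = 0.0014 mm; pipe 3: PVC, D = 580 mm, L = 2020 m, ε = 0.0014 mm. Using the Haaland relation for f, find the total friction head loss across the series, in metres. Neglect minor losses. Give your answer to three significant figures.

H ≈ 16.1 m

Pipe 1: V = 2.468 m/s, Re = 1.59×10^6, ε/D = 5.72×10^-6, f = 0.01087, h_1 = f(L/D)V²/2g = 11.37 m
Pipe 2: V = 1.205 m/s, Re = 1.11×10^6, ε/D = 3.29×10^-6, f = 0.01144, h_2 = f(L/D)V²/2g = 3.888 m
Pipe 3: V = 0.6472 m/s, Re = 8.14×10^5, ε/D = 2.41×10^-6, f = 0.01203, h_3 = f(L/D)V²/2g = 0.8946 m
Series → Q common, losses add: H = Σh = 16.15 m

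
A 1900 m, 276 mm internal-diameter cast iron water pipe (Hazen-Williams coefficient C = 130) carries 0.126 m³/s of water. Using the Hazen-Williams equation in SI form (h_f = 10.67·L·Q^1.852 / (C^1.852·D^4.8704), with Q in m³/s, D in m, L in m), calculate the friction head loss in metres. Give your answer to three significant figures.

h_f ≈ 28.1 m

h_f = 10.67·1900·0.126^1.852 / (130^1.852·0.276^4.8704) = 28.10 m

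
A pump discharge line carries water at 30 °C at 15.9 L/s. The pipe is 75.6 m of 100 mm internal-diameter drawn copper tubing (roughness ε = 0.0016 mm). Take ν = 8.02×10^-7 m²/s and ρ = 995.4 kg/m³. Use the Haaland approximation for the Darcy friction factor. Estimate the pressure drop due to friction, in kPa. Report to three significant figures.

Δp ≈ 23.0 kPa

V = 4Q/(πD²) = 4·0.0159/(π·0.100²) = 2.024 m/s
Re = VD/ν = 2.024·0.100/8.02×10^-7 = 2.52×10^5 → turbulent
ε/D = 0.0016/100 = 1.60×10^-5
Haaland: f = 0.01493
h_f = f(L/D)V²/(2g) = 0.01493·(75.6/0.100)·2.024²/(2·9.81) = 2.359 m
Δp = ρg·h_f = 995.4·9.81·2.359 = 23.03 kPa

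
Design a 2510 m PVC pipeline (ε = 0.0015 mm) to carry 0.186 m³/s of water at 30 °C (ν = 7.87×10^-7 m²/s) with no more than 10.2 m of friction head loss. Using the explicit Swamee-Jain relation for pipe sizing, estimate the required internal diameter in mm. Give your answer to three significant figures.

Swamee-Jain (Type III): D = 0.66·[ε^1.25·(LQ²/(gh_f))^4.75 + ν·Q^9.4·(L/(gh_f))^5.2]^0.04
LQ²/(gh_f) = 0.8678; L/(gh_f) = 25.08
Term 1 = ε^1.25·(…)^4.75 = 2.68×10^-8; Term 2 = ν·Q^9.4·(…)^5.2 = 2.02×10^-6
D = 0.66·(2.68×10^-8 + 2.02×10^-6)^0.04 = 0.3909 m = 391 mm
Check: V = 1.55 m/s, Re = 7.70×10^5, f = 0.01222, h_f = 9.61 m ≈ 10.2 m ✓

D ≈ 391 mm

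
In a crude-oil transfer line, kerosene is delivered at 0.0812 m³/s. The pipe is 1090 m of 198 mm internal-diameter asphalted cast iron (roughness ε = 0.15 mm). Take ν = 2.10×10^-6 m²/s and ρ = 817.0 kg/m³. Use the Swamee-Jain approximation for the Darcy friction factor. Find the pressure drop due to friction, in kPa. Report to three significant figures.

V = 4Q/(πD²) = 4·0.0812/(π·0.198²) = 2.637 m/s
Re = VD/ν = 2.637·0.198/2.10×10^-6 = 2.49×10^5 → turbulent
ε/D = 0.15/198 = 7.58×10^-4
Swamee-Jain: f = 0.01989
h_f = f(L/D)V²/(2g) = 0.01989·(1090/0.198)·2.637²/(2·9.81) = 38.81 m
Δp = ρg·h_f = 817.0·9.81·38.81 = 311.0 kPa

Δp ≈ 311 kPa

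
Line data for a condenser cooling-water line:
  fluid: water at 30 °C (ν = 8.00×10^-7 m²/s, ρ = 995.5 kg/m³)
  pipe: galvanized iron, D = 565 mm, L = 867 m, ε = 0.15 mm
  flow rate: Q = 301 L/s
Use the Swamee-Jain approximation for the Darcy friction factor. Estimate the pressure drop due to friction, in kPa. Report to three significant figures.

V = 4Q/(πD²) = 4·0.301/(π·0.565²) = 1.201 m/s
Re = VD/ν = 1.201·0.565/8.00×10^-7 = 8.48×10^5 → turbulent
ε/D = 0.15/565 = 2.65×10^-4
Swamee-Jain: f = 0.01557
h_f = f(L/D)V²/(2g) = 0.01557·(867/0.565)·1.201²/(2·9.81) = 1.755 m
Δp = ρg·h_f = 995.5·9.81·1.755 = 17.14 kPa

Δp ≈ 17.1 kPa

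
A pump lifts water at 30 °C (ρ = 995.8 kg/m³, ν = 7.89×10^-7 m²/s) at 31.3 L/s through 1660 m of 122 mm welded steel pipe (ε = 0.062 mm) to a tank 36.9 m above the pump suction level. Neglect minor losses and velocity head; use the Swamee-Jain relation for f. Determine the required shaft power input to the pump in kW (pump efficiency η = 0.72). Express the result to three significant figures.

V = 4Q/(πD²) = 2.678 m/s; Re = 4.14×10^5; ε/D = 5.08×10^-4; f = 0.01801
h_f = f(L/D)V²/2g = 89.53 m
Total head H = z + h_f = 36.9 + 89.53 = 126.4 m
P_hyd = ρgQH = 995.8·9.81·0.0313·126.4 = 38.66 kW
P_shaft = P_hyd/η = 38.66/0.72 = 53.69 kW

P_shaft ≈ 53.7 kW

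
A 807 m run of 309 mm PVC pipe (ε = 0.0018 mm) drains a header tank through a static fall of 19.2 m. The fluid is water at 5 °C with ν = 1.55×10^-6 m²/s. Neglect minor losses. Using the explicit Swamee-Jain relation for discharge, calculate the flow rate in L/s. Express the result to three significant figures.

Swamee-Jain (Type II): Q = -0.965·√(gD⁵h_f/L)·ln[ε/(3.7D) + √(3.17ν²L/(gD³h_f))]
√(gD⁵h_f/L) = √(9.81·0.309⁵·19.2/807) = 0.02564
ε/(3.7D) = 1.57×10^-6; √(3.17ν²L/(gD³h_f)) = 3.33×10^-5
Q = -0.965·0.02564·ln(3.483×10^-5) = 0.2540 m³/s
Check: V = 3.39 m/s, Re = 6.75×10^5, f = 0.01253, h_f = 19.1 m ≈ 19.2 m ✓

Q ≈ 254 L/s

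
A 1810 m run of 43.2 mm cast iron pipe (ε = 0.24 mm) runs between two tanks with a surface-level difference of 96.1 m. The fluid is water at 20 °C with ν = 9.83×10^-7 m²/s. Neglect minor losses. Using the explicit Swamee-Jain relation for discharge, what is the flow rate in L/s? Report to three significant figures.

Swamee-Jain (Type II): Q = -0.965·√(gD⁵h_f/L)·ln[ε/(3.7D) + √(3.17ν²L/(gD³h_f))]
√(gD⁵h_f/L) = √(9.81·0.0432⁵·96.1/1810) = 2.799×10^-4
ε/(3.7D) = 0.00150; √(3.17ν²L/(gD³h_f)) = 2.70×10^-4
Q = -0.965·2.799×10^-4·ln(0.001772) = 0.001712 m³/s
Check: V = 1.17 m/s, Re = 5.13×10^4, f = 0.03337, h_f = 97.2 m ≈ 96.1 m ✓

Q ≈ 1.71 L/s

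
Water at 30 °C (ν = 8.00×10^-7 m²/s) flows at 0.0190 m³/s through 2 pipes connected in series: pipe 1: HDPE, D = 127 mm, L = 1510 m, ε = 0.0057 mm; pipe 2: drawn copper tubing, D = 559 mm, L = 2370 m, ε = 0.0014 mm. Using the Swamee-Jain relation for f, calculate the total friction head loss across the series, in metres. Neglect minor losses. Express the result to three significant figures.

Pipe 1: V = 1.500 m/s, Re = 2.38×10^5, ε/D = 4.49×10^-5, f = 0.01546, h_1 = f(L/D)V²/2g = 21.08 m
Pipe 2: V = 0.07742 m/s, Re = 5.41×10^4, ε/D = 2.50×10^-6, f = 0.02041, h_2 = f(L/D)V²/2g = 0.02643 m
Series → Q common, losses add: H = Σh = 21.11 m

H ≈ 21.1 m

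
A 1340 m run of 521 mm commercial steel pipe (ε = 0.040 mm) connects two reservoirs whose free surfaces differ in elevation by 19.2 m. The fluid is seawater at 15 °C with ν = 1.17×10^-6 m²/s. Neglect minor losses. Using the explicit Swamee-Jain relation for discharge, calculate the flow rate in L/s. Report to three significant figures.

Q ≈ 726 L/s

Swamee-Jain (Type II): Q = -0.965·√(gD⁵h_f/L)·ln[ε/(3.7D) + √(3.17ν²L/(gD³h_f))]
√(gD⁵h_f/L) = √(9.81·0.521⁵·19.2/1340) = 0.07346
ε/(3.7D) = 2.08×10^-5; √(3.17ν²L/(gD³h_f)) = 1.48×10^-5
Q = -0.965·0.07346·ln(3.553×10^-5) = 0.7262 m³/s
Check: V = 3.41 m/s, Re = 1.52×10^6, f = 0.01269, h_f = 19.3 m ≈ 19.2 m ✓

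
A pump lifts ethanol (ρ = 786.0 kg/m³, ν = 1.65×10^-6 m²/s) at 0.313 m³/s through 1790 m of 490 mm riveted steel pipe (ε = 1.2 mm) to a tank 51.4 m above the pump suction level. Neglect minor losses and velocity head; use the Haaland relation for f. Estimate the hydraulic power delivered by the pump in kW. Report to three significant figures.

V = 4Q/(πD²) = 1.660 m/s; Re = 4.93×10^5; ε/D = 0.00245; f = 0.02507
h_f = f(L/D)V²/2g = 12.86 m
Total head H = z + h_f = 51.4 + 12.86 = 64.26 m
P_hyd = ρgQH = 786.0·9.81·0.313·64.26 = 155.1 kW

P_hyd ≈ 155 kW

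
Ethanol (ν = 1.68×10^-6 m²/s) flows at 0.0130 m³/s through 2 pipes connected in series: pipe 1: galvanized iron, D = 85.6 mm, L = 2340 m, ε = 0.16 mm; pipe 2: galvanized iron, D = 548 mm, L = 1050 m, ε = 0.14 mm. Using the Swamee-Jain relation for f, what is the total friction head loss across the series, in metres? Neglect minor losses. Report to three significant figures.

H ≈ 176 m

Pipe 1: V = 2.259 m/s, Re = 1.15×10^5, ε/D = 0.00187, f = 0.02477, h_1 = f(L/D)V²/2g = 176.1 m
Pipe 2: V = 0.05512 m/s, Re = 1.80×10^4, ε/D = 2.55×10^-4, f = 0.02711, h_2 = f(L/D)V²/2g = 0.008044 m
Series → Q common, losses add: H = Σh = 176.1 m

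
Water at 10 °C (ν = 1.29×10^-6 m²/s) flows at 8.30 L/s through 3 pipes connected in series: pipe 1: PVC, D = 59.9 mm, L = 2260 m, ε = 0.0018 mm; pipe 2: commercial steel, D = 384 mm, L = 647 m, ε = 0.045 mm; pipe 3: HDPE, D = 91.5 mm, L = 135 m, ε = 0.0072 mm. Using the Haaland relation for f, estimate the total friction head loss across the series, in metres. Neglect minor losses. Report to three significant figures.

H ≈ 284 m

Pipe 1: V = 2.945 m/s, Re = 1.37×10^5, ε/D = 3.01×10^-5, f = 0.01686, h_1 = f(L/D)V²/2g = 281.3 m
Pipe 2: V = 0.07167 m/s, Re = 2.13×10^4, ε/D = 1.17×10^-4, f = 0.02553, h_2 = f(L/D)V²/2g = 0.01126 m
Pipe 3: V = 1.262 m/s, Re = 8.95×10^4, ε/D = 7.87×10^-5, f = 0.01856, h_3 = f(L/D)V²/2g = 2.224 m
Series → Q common, losses add: H = Σh = 283.5 m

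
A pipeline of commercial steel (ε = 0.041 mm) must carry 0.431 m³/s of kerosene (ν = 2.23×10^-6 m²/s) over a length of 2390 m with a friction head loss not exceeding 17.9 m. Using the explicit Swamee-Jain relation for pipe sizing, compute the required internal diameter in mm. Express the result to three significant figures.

Swamee-Jain (Type III): D = 0.66·[ε^1.25·(LQ²/(gh_f))^4.75 + ν·Q^9.4·(L/(gh_f))^5.2]^0.04
LQ²/(gh_f) = 2.528; L/(gh_f) = 13.61
Term 1 = ε^1.25·(…)^4.75 = 2.69×10^-4; Term 2 = ν·Q^9.4·(…)^5.2 = 6.43×10^-4
D = 0.66·(2.69×10^-4 + 6.43×10^-4)^0.04 = 0.4988 m = 499 mm
Check: V = 2.21 m/s, Re = 4.93×10^5, f = 0.01428, h_f = 17.0 m ≈ 17.9 m ✓

D ≈ 499 mm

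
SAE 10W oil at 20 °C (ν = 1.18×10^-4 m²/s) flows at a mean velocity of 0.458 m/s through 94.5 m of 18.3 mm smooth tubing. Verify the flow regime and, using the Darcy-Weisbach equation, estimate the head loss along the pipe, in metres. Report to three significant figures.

h_f ≈ 49.7 m

Re = VD/ν = 0.458·0.01830/1.18×10^-4 = 71.0 → laminar (Re < 2300)
f = 64/Re = 0.9010
h_f = f(L/D)V²/(2g) = 0.9010·(94.5/0.01830)·0.458²/(2·9.81) = 49.75 m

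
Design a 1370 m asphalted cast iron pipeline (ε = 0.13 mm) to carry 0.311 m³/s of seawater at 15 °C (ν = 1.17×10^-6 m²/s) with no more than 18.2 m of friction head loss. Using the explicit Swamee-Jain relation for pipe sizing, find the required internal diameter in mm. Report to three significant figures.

D ≈ 402 mm

Swamee-Jain (Type III): D = 0.66·[ε^1.25·(LQ²/(gh_f))^4.75 + ν·Q^9.4·(L/(gh_f))^5.2]^0.04
LQ²/(gh_f) = 0.7422; L/(gh_f) = 7.673
Term 1 = ε^1.25·(…)^4.75 = 3.37×10^-6; Term 2 = ν·Q^9.4·(…)^5.2 = 7.98×10^-7
D = 0.66·(3.37×10^-6 + 7.98×10^-7)^0.04 = 0.4021 m = 402 mm
Check: V = 2.45 m/s, Re = 8.42×10^5, f = 0.01608, h_f = 16.8 m ≈ 18.2 m ✓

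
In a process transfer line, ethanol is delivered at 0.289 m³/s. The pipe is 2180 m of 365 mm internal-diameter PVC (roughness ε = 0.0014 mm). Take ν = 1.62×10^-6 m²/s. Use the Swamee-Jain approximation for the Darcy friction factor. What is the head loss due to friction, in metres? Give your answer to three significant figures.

V = 4Q/(πD²) = 4·0.289/(π·0.365²) = 2.762 m/s
Re = VD/ν = 2.762·0.365/1.62×10^-6 = 6.22×10^5 → turbulent
ε/D = 0.0014/365 = 3.84×10^-6
Swamee-Jain: f = 0.01266
h_f = f(L/D)V²/(2g) = 0.01266·(2180/0.365)·2.762²/(2·9.81) = 29.41 m

h_f ≈ 29.4 m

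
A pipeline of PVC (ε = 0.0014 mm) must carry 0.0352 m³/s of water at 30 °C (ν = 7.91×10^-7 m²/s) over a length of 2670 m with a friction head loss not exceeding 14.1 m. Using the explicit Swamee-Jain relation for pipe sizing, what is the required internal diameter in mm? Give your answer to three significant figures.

Swamee-Jain (Type III): D = 0.66·[ε^1.25·(LQ²/(gh_f))^4.75 + ν·Q^9.4·(L/(gh_f))^5.2]^0.04
LQ²/(gh_f) = 0.02392; L/(gh_f) = 19.30
Term 1 = ε^1.25·(…)^4.75 = 9.58×10^-16; Term 2 = ν·Q^9.4·(…)^5.2 = 8.34×10^-14
D = 0.66·(9.58×10^-16 + 8.34×10^-14)^0.04 = 0.1980 m = 198 mm
Check: V = 1.14 m/s, Re = 2.86×10^5, f = 0.01458, h_f = 13.1 m ≈ 14.1 m ✓

D ≈ 198 mm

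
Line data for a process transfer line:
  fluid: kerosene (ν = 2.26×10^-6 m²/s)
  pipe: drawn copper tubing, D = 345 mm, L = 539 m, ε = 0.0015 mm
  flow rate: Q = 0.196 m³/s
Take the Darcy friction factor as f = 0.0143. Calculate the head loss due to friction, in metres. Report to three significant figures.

V = 4Q/(πD²) = 4·0.196/(π·0.345²) = 2.097 m/s
h_f = f(L/D)V²/(2g) = 0.01430·(539/0.345)·2.097²/(2·9.81) = 5.006 m

h_f ≈ 5.01 m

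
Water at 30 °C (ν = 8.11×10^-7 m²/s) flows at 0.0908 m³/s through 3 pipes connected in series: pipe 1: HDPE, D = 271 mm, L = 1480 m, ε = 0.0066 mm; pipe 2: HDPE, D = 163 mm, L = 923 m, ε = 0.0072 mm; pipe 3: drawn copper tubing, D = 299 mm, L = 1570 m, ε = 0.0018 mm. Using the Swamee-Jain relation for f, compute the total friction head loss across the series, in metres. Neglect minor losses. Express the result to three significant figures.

Pipe 1: V = 1.574 m/s, Re = 5.26×10^5, ε/D = 2.44×10^-5, f = 0.01337, h_1 = f(L/D)V²/2g = 9.219 m
Pipe 2: V = 4.351 m/s, Re = 8.75×10^5, ε/D = 4.42×10^-5, f = 0.01278, h_2 = f(L/D)V²/2g = 69.82 m
Pipe 3: V = 1.293 m/s, Re = 4.77×10^5, ε/D = 6.02×10^-6, f = 0.01330, h_3 = f(L/D)V²/2g = 5.951 m
Series → Q common, losses add: H = Σh = 84.99 m

H ≈ 85.0 m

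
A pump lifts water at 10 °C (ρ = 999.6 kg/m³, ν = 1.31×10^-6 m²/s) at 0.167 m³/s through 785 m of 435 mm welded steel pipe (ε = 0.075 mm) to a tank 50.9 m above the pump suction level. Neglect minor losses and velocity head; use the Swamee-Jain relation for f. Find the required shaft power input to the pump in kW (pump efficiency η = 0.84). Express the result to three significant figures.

V = 4Q/(πD²) = 1.124 m/s; Re = 3.73×10^5; ε/D = 1.72×10^-4; f = 0.01570
h_f = f(L/D)V²/2g = 1.823 m
Total head H = z + h_f = 50.9 + 1.823 = 52.72 m
P_hyd = ρgQH = 999.6·9.81·0.167·52.72 = 86.34 kW
P_shaft = P_hyd/η = 86.34/0.84 = 102.8 kW

P_shaft ≈ 103 kW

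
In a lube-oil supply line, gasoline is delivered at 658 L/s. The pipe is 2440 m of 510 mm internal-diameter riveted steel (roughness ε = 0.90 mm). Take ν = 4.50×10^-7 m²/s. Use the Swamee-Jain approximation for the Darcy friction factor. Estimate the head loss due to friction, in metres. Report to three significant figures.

V = 4Q/(πD²) = 4·0.658/(π·0.510²) = 3.221 m/s
Re = VD/ν = 3.221·0.510/4.50×10^-7 = 3.65×10^6 → turbulent
ε/D = 0.90/510 = 0.00176
Swamee-Jain: f = 0.02275
h_f = f(L/D)V²/(2g) = 0.02275·(2440/0.510)·3.221²/(2·9.81) = 57.55 m

h_f ≈ 57.6 m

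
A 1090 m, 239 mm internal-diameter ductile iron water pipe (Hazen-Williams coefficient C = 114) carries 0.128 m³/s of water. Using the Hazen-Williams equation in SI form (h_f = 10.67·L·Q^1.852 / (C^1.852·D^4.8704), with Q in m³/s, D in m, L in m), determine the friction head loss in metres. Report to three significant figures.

h_f = 10.67·1090·0.128^1.852 / (114^1.852·0.239^4.8704) = 42.68 m

h_f ≈ 42.7 m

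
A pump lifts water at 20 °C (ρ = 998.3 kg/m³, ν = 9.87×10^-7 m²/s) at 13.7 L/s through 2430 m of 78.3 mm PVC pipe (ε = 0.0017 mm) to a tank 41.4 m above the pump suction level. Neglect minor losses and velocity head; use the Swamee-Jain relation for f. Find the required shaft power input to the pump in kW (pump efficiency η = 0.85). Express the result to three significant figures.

P_shaft ≈ 37.6 kW

V = 4Q/(πD²) = 2.845 m/s; Re = 2.26×10^5; ε/D = 2.17×10^-5; f = 0.01539
h_f = f(L/D)V²/2g = 197.0 m
Total head H = z + h_f = 41.4 + 197.0 = 238.4 m
P_hyd = ρgQH = 998.3·9.81·0.0137·238.4 = 31.99 kW
P_shaft = P_hyd/η = 31.99/0.85 = 37.63 kW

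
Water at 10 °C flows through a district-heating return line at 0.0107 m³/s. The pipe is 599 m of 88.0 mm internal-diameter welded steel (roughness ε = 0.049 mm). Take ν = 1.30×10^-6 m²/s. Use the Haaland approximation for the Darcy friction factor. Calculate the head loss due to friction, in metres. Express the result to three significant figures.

V = 4Q/(πD²) = 4·0.0107/(π·0.0880²) = 1.759 m/s
Re = VD/ν = 1.759·0.0880/1.30×10^-6 = 1.19×10^5 → turbulent
ε/D = 0.049/88.0 = 5.57×10^-4
Haaland: f = 0.01989
h_f = f(L/D)V²/(2g) = 0.01989·(599/0.0880)·1.759²/(2·9.81) = 21.36 m

h_f ≈ 21.4 m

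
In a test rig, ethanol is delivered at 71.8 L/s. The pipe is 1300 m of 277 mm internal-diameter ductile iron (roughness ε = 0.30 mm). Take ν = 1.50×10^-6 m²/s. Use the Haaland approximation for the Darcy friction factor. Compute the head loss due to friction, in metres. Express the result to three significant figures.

h_f ≈ 7.18 m

V = 4Q/(πD²) = 4·0.0718/(π·0.277²) = 1.191 m/s
Re = VD/ν = 1.191·0.277/1.50×10^-6 = 2.20×10^5 → turbulent
ε/D = 0.30/277 = 0.00108
Haaland: f = 0.02114
h_f = f(L/D)V²/(2g) = 0.02114·(1300/0.277)·1.191²/(2·9.81) = 7.178 m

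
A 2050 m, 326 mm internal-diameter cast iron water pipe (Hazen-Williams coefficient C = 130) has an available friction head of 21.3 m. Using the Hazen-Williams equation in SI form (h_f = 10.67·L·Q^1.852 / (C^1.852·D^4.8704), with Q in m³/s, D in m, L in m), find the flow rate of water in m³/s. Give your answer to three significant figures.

Rearranging: Q = [h_f·C^1.852·D^4.8704 / (10.67·L)]^(1/1.852)
Q = [21.3·130^1.852·0.326^4.8704 / (10.67·2050)]^0.540 = 0.1613 m³/s

Q ≈ 0.161 m³/s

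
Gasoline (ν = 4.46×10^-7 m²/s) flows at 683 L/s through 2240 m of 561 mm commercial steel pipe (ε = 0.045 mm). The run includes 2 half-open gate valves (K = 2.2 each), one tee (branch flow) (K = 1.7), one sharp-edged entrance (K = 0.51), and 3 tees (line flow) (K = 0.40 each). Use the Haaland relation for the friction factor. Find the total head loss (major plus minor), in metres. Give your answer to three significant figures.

V = 4Q/(πD²) = 2.763 m/s; V²/2g = 0.3891 m
Re = 3.48×10^6, ε/D = 8.02×10^-5 → f = 0.01204 (Haaland)
Major: h_f = f(L/D)·V²/2g = 0.01204·3993·0.3891 = 18.70 m
Minor: ΣK = 7.81; h_m = ΣK·V²/2g = 3.039 m
Total H_L = 18.70 + 3.039 = 21.74 m

H_L ≈ 21.7 m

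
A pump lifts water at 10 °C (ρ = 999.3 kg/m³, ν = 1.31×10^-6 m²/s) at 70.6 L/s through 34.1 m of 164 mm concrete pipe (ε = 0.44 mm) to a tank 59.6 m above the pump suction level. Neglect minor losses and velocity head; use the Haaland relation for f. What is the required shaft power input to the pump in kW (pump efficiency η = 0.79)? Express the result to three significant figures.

P_shaft ≈ 54.9 kW

V = 4Q/(πD²) = 3.342 m/s; Re = 4.18×10^5; ε/D = 0.00268; f = 0.02573
h_f = f(L/D)V²/2g = 3.046 m
Total head H = z + h_f = 59.6 + 3.046 = 62.65 m
P_hyd = ρgQH = 999.3·9.81·0.0706·62.65 = 43.36 kW
P_shaft = P_hyd/η = 43.36/0.79 = 54.88 kW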